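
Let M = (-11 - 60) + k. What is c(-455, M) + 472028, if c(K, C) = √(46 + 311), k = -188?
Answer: 472028 + √357 ≈ 4.7205e+5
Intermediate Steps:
M = -259 (M = (-11 - 60) - 188 = -71 - 188 = -259)
c(K, C) = √357
c(-455, M) + 472028 = √357 + 472028 = 472028 + √357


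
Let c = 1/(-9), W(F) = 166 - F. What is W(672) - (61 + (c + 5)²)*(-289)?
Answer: 1946467/81 ≈ 24030.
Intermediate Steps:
c = -⅑ ≈ -0.11111
W(672) - (61 + (c + 5)²)*(-289) = (166 - 1*672) - (61 + (-⅑ + 5)²)*(-289) = (166 - 672) - (61 + (44/9)²)*(-289) = -506 - (61 + 1936/81)*(-289) = -506 - 6877*(-289)/81 = -506 - 1*(-1987453/81) = -506 + 1987453/81 = 1946467/81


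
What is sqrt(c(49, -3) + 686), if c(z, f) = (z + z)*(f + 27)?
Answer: 7*sqrt(62) ≈ 55.118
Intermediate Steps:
c(z, f) = 2*z*(27 + f) (c(z, f) = (2*z)*(27 + f) = 2*z*(27 + f))
sqrt(c(49, -3) + 686) = sqrt(2*49*(27 - 3) + 686) = sqrt(2*49*24 + 686) = sqrt(2352 + 686) = sqrt(3038) = 7*sqrt(62)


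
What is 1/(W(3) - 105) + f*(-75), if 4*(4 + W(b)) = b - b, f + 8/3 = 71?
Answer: -558626/109 ≈ -5125.0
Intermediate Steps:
f = 205/3 (f = -8/3 + 71 = 205/3 ≈ 68.333)
W(b) = -4 (W(b) = -4 + (b - b)/4 = -4 + (¼)*0 = -4 + 0 = -4)
1/(W(3) - 105) + f*(-75) = 1/(-4 - 105) + (205/3)*(-75) = 1/(-109) - 5125 = -1/109 - 5125 = -558626/109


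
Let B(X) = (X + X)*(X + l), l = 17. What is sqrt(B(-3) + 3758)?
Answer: sqrt(3674) ≈ 60.614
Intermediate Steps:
B(X) = 2*X*(17 + X) (B(X) = (X + X)*(X + 17) = (2*X)*(17 + X) = 2*X*(17 + X))
sqrt(B(-3) + 3758) = sqrt(2*(-3)*(17 - 3) + 3758) = sqrt(2*(-3)*14 + 3758) = sqrt(-84 + 3758) = sqrt(3674)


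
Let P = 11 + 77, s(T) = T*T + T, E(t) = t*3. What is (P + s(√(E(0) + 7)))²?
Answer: 9032 + 190*√7 ≈ 9534.7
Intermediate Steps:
E(t) = 3*t
s(T) = T + T² (s(T) = T² + T = T + T²)
P = 88
(P + s(√(E(0) + 7)))² = (88 + √(3*0 + 7)*(1 + √(3*0 + 7)))² = (88 + √(0 + 7)*(1 + √(0 + 7)))² = (88 + √7*(1 + √7))²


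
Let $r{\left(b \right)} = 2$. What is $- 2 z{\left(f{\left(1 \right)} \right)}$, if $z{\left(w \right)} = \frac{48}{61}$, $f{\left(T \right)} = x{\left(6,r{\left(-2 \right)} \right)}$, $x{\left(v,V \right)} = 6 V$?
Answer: $- \frac{96}{61} \approx -1.5738$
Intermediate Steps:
$f{\left(T \right)} = 12$ ($f{\left(T \right)} = 6 \cdot 2 = 12$)
$z{\left(w \right)} = \frac{48}{61}$ ($z{\left(w \right)} = 48 \cdot \frac{1}{61} = \frac{48}{61}$)
$- 2 z{\left(f{\left(1 \right)} \right)} = \left(-2\right) \frac{48}{61} = - \frac{96}{61}$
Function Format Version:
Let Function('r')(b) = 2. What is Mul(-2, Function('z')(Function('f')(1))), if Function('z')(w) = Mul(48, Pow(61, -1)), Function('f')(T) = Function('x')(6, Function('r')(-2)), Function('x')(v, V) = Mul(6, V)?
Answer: Rational(-96, 61) ≈ -1.5738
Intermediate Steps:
Function('f')(T) = 12 (Function('f')(T) = Mul(6, 2) = 12)
Function('z')(w) = Rational(48, 61) (Function('z')(w) = Mul(48, Rational(1, 61)) = Rational(48, 61))
Mul(-2, Function('z')(Function('f')(1))) = Mul(-2, Rational(48, 61)) = Rational(-96, 61)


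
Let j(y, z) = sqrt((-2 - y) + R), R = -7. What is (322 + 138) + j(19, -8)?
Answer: 460 + 2*I*sqrt(7) ≈ 460.0 + 5.2915*I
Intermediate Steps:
j(y, z) = sqrt(-9 - y) (j(y, z) = sqrt((-2 - y) - 7) = sqrt(-9 - y))
(322 + 138) + j(19, -8) = (322 + 138) + sqrt(-9 - 1*19) = 460 + sqrt(-9 - 19) = 460 + sqrt(-28) = 460 + 2*I*sqrt(7)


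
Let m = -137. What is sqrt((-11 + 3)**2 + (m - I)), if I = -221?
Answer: 2*sqrt(37) ≈ 12.166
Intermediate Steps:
sqrt((-11 + 3)**2 + (m - I)) = sqrt((-11 + 3)**2 + (-137 - 1*(-221))) = sqrt((-8)**2 + (-137 + 221)) = sqrt(64 + 84) = sqrt(148) = 2*sqrt(37)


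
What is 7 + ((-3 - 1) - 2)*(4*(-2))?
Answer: 55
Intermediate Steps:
7 + ((-3 - 1) - 2)*(4*(-2)) = 7 + (-4 - 2)*(-8) = 7 - 6*(-8) = 7 + 48 = 55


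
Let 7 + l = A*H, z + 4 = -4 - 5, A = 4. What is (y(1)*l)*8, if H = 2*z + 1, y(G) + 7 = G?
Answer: 5136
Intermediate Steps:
z = -13 (z = -4 + (-4 - 5) = -4 - 9 = -13)
y(G) = -7 + G
H = -25 (H = 2*(-13) + 1 = -26 + 1 = -25)
l = -107 (l = -7 + 4*(-25) = -7 - 100 = -107)
(y(1)*l)*8 = ((-7 + 1)*(-107))*8 = -6*(-107)*8 = 642*8 = 5136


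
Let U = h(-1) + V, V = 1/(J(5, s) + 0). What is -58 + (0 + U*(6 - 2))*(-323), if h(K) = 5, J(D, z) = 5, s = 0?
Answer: -33882/5 ≈ -6776.4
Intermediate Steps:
V = ⅕ (V = 1/(5 + 0) = 1/5 = ⅕ ≈ 0.20000)
U = 26/5 (U = 5 + ⅕ = 26/5 ≈ 5.2000)
-58 + (0 + U*(6 - 2))*(-323) = -58 + (0 + 26*(6 - 2)/5)*(-323) = -58 + (0 + (26/5)*4)*(-323) = -58 + (0 + 104/5)*(-323) = -58 + (104/5)*(-323) = -58 - 33592/5 = -33882/5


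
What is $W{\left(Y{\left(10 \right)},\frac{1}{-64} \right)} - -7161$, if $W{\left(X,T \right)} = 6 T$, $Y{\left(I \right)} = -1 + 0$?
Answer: $\frac{229149}{32} \approx 7160.9$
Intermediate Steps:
$Y{\left(I \right)} = -1$
$W{\left(Y{\left(10 \right)},\frac{1}{-64} \right)} - -7161 = \frac{6}{-64} - -7161 = 6 \left(- \frac{1}{64}\right) + 7161 = - \frac{3}{32} + 7161 = \frac{229149}{32}$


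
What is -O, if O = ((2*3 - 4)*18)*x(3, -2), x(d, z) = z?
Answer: 72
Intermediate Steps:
O = -72 (O = ((2*3 - 4)*18)*(-2) = ((6 - 4)*18)*(-2) = (2*18)*(-2) = 36*(-2) = -72)
-O = -1*(-72) = 72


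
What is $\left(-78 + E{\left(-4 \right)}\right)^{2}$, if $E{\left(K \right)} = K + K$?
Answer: $7396$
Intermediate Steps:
$E{\left(K \right)} = 2 K$
$\left(-78 + E{\left(-4 \right)}\right)^{2} = \left(-78 + 2 \left(-4\right)\right)^{2} = \left(-78 - 8\right)^{2} = \left(-86\right)^{2} = 7396$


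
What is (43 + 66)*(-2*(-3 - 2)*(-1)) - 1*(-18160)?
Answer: 17070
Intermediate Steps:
(43 + 66)*(-2*(-3 - 2)*(-1)) - 1*(-18160) = 109*(-2*(-5)*(-1)) + 18160 = 109*(10*(-1)) + 18160 = 109*(-10) + 18160 = -1090 + 18160 = 17070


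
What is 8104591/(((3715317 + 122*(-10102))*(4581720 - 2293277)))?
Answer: 8104591/5681913336739 ≈ 1.4264e-6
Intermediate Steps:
8104591/(((3715317 + 122*(-10102))*(4581720 - 2293277))) = 8104591/(((3715317 - 1232444)*2288443)) = 8104591/((2482873*2288443)) = 8104591/5681913336739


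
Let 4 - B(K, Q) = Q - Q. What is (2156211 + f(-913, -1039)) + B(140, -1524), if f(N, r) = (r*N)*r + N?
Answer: -983447371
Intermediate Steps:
B(K, Q) = 4 (B(K, Q) = 4 - (Q - Q) = 4 - 1*0 = 4 + 0 = 4)
f(N, r) = N + N*r² (f(N, r) = (N*r)*r + N = N*r² + N = N + N*r²)
(2156211 + f(-913, -1039)) + B(140, -1524) = (2156211 - 913*(1 + (-1039)²)) + 4 = (2156211 - 913*(1 + 1079521)) + 4 = (2156211 - 913*1079522) + 4 = (2156211 - 985603586) + 4 = -983447375 + 4 = -983447371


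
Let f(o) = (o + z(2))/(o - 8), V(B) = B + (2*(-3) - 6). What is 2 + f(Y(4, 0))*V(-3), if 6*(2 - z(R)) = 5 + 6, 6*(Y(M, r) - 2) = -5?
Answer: 202/41 ≈ 4.9268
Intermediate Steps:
Y(M, r) = 7/6 (Y(M, r) = 2 + (⅙)*(-5) = 2 - ⅚ = 7/6)
V(B) = -12 + B (V(B) = B + (-6 - 6) = B - 12 = -12 + B)
z(R) = ⅙ (z(R) = 2 - (5 + 6)/6 = 2 - ⅙*11 = 2 - 11/6 = ⅙)
f(o) = (⅙ + o)/(-8 + o) (f(o) = (o + ⅙)/(o - 8) = (⅙ + o)/(-8 + o))
2 + f(Y(4, 0))*V(-3) = 2 + ((⅙ + 7/6)/(-8 + 7/6))*(-12 - 3) = 2 + ((4/3)/(-41/6))*(-15) = 2 - 6/41*4/3*(-15) = 2 - 8/41*(-15) = 2 + 120/41 = 202/41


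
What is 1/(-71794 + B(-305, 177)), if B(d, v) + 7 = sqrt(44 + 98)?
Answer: -71801/5155383459 - sqrt(142)/5155383459 ≈ -1.3930e-5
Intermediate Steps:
B(d, v) = -7 + sqrt(142) (B(d, v) = -7 + sqrt(44 + 98) = -7 + sqrt(142))
1/(-71794 + B(-305, 177)) = 1/(-71794 + (-7 + sqrt(142))) = 1/(-71801 + sqrt(142))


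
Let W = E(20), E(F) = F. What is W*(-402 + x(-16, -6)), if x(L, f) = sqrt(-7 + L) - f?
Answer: -7920 + 20*I*sqrt(23) ≈ -7920.0 + 95.917*I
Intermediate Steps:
W = 20
W*(-402 + x(-16, -6)) = 20*(-402 + (sqrt(-7 - 16) - 1*(-6))) = 20*(-402 + (sqrt(-23) + 6)) = 20*(-402 + (I*sqrt(23) + 6)) = 20*(-402 + (6 + I*sqrt(23))) = 20*(-396 + I*sqrt(23)) = -7920 + 20*I*sqrt(23)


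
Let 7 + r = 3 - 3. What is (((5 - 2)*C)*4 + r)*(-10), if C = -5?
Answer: 670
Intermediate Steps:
r = -7 (r = -7 + (3 - 3) = -7 + 0 = -7)
(((5 - 2)*C)*4 + r)*(-10) = (((5 - 2)*(-5))*4 - 7)*(-10) = ((3*(-5))*4 - 7)*(-10) = (-15*4 - 7)*(-10) = (-60 - 7)*(-10) = -67*(-10) = 670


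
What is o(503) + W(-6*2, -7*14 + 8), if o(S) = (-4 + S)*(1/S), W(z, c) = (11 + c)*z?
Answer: 477343/503 ≈ 948.99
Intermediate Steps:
W(z, c) = z*(11 + c)
o(S) = (-4 + S)/S
o(503) + W(-6*2, -7*14 + 8) = (-4 + 503)/503 + (-6*2)*(11 + (-7*14 + 8)) = (1/503)*499 - 12*(11 + (-98 + 8)) = 499/503 - 12*(11 - 90) = 499/503 - 12*(-79) = 499/503 + 948 = 477343/503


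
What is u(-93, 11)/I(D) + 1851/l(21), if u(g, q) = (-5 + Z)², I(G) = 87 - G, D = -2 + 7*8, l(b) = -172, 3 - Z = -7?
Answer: -56783/5676 ≈ -10.004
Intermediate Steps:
Z = 10 (Z = 3 - 1*(-7) = 3 + 7 = 10)
D = 54 (D = -2 + 56 = 54)
u(g, q) = 25 (u(g, q) = (-5 + 10)² = 5² = 25)
u(-93, 11)/I(D) + 1851/l(21) = 25/(87 - 1*54) + 1851/(-172) = 25/(87 - 54) + 1851*(-1/172) = 25/33 - 1851/172 = -56783/5676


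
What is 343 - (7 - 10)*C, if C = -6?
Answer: 325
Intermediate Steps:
343 - (7 - 10)*C = 343 - (7 - 10)*(-6) = 343 - (-3)*(-6) = 343 - 1*18 = 343 - 18 = 325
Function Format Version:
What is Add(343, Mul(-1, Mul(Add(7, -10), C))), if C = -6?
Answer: 325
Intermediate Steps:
Add(343, Mul(-1, Mul(Add(7, -10), C))) = Add(343, Mul(-1, Mul(Add(7, -10), -6))) = Add(343, Mul(-1, Mul(-3, -6))) = Add(343, Mul(-1, 18)) = Add(343, -18) = 325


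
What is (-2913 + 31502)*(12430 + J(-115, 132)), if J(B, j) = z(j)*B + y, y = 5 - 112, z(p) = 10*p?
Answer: -3987507953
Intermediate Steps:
y = -107
J(B, j) = -107 + 10*B*j (J(B, j) = (10*j)*B - 107 = 10*B*j - 107 = -107 + 10*B*j)
(-2913 + 31502)*(12430 + J(-115, 132)) = (-2913 + 31502)*(12430 + (-107 + 10*(-115)*132)) = 28589*(12430 + (-107 - 151800)) = 28589*(12430 - 151907) = 28589*(-139477) = -3987507953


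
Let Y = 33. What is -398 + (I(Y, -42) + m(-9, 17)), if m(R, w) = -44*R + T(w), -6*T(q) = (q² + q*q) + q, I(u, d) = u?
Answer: -409/6 ≈ -68.167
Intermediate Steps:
T(q) = -q²/3 - q/6 (T(q) = -((q² + q*q) + q)/6 = -((q² + q²) + q)/6 = -(2*q² + q)/6 = -(q + 2*q²)/6 = -q²/3 - q/6)
m(R, w) = -44*R - w*(1 + 2*w)/6
-398 + (I(Y, -42) + m(-9, 17)) = -398 + (33 + (-44*(-9) - ⅙*17*(1 + 2*17))) = -398 + (33 + (396 - ⅙*17*(1 + 34))) = -398 + (33 + (396 - ⅙*17*35)) = -398 + (33 + (396 - 595/6)) = -398 + (33 + 1781/6) = -398 + 1979/6 = -409/6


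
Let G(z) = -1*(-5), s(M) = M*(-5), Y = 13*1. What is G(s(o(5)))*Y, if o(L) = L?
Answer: 65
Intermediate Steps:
Y = 13
s(M) = -5*M
G(z) = 5
G(s(o(5)))*Y = 5*13 = 65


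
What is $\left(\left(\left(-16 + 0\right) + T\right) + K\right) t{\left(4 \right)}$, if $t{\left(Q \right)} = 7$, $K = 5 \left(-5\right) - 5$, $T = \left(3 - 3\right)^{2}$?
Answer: $-322$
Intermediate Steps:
$T = 0$ ($T = 0^{2} = 0$)
$K = -30$ ($K = -25 - 5 = -30$)
$\left(\left(\left(-16 + 0\right) + T\right) + K\right) t{\left(4 \right)} = \left(\left(\left(-16 + 0\right) + 0\right) - 30\right) 7 = \left(\left(-16 + 0\right) - 30\right) 7 = \left(-16 - 30\right) 7 = \left(-46\right) 7 = -322$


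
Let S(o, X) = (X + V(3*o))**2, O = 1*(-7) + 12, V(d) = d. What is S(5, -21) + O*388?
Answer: 1976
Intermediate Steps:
O = 5 (O = -7 + 12 = 5)
S(o, X) = (X + 3*o)**2
S(5, -21) + O*388 = (-21 + 3*5)**2 + 5*388 = (-21 + 15)**2 + 1940 = (-6)**2 + 1940 = 36 + 1940 = 1976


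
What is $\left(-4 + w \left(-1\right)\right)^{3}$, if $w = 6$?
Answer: $-1000$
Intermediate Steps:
$\left(-4 + w \left(-1\right)\right)^{3} = \left(-4 + 6 \left(-1\right)\right)^{3} = \left(-4 - 6\right)^{3} = \left(-10\right)^{3} = -1000$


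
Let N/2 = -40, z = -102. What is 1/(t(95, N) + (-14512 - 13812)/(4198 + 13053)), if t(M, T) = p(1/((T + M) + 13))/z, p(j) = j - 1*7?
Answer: -16422952/25843133 ≈ -0.63549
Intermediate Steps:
N = -80 (N = 2*(-40) = -80)
p(j) = -7 + j (p(j) = j - 7 = -7 + j)
t(M, T) = 7/102 - 1/(102*(13 + M + T)) (t(M, T) = (-7 + 1/((T + M) + 13))/(-102) = (-7 + 1/((M + T) + 13))*(-1/102) = (-7 + 1/(13 + M + T))*(-1/102) = 7/102 - 1/(102*(13 + M + T)))
1/(t(95, N) + (-14512 - 13812)/(4198 + 13053)) = 1/((90 + 7*95 + 7*(-80))/(102*(13 + 95 - 80)) + (-14512 - 13812)/(4198 + 13053)) = 1/((1/102)*(90 + 665 - 560)/28 - 28324/17251) = 1/((1/102)*(1/28)*195 - 28324*1/17251) = 1/(65/952 - 28324/17251) = 1/(-25843133/16422952) = -16422952/25843133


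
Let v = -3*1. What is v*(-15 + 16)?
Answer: -3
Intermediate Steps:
v = -3
v*(-15 + 16) = -3*(-15 + 16) = -3*1 = -3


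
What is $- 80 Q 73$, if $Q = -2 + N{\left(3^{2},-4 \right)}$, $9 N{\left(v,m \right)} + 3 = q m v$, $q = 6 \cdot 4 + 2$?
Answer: $\frac{1862960}{3} \approx 6.2099 \cdot 10^{5}$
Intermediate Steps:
$q = 26$ ($q = 24 + 2 = 26$)
$N{\left(v,m \right)} = - \frac{1}{3} + \frac{26 m v}{9}$
$Q = - \frac{319}{3}$ ($Q = -2 + \left(- \frac{1}{3} + \frac{26}{9} \left(-4\right) 3^{2}\right) = -2 + \left(- \frac{1}{3} + \frac{26}{9} \left(-4\right) 9\right) = -2 - \frac{313}{3} = - \frac{319}{3} \approx -106.33$)
$- 80 Q 73 = \left(-80\right) \left(- \frac{319}{3}\right) 73 = \frac{25520}{3} \cdot 73 = \frac{1862960}{3}$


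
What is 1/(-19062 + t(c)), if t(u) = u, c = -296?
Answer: -1/19358 ≈ -5.1658e-5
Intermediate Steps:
1/(-19062 + t(c)) = 1/(-19062 - 296) = 1/(-19358) = -1/19358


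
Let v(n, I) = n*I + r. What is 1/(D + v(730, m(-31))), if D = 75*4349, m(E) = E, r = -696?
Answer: 1/302849 ≈ 3.3020e-6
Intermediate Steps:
v(n, I) = -696 + I*n (v(n, I) = n*I - 696 = I*n - 696 = -696 + I*n)
D = 326175
1/(D + v(730, m(-31))) = 1/(326175 + (-696 - 31*730)) = 1/(326175 + (-696 - 22630)) = 1/(326175 - 23326) = 1/302849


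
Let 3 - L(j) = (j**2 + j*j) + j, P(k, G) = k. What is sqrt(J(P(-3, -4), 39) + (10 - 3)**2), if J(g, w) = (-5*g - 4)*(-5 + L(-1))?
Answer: 4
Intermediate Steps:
L(j) = 3 - j - 2*j**2 (L(j) = 3 - ((j**2 + j*j) + j) = 3 - ((j**2 + j**2) + j) = 3 - (2*j**2 + j) = 3 - (j + 2*j**2) = 3 + (-j - 2*j**2) = 3 - j - 2*j**2)
J(g, w) = 12 + 15*g (J(g, w) = (-5*g - 4)*(-5 + (3 - 1*(-1) - 2*(-1)**2)) = (-4 - 5*g)*(-5 + (3 + 1 - 2*1)) = (-4 - 5*g)*(-5 + (3 + 1 - 2)) = (-4 - 5*g)*(-5 + 2) = (-4 - 5*g)*(-3) = 12 + 15*g)
sqrt(J(P(-3, -4), 39) + (10 - 3)**2) = sqrt((12 + 15*(-3)) + (10 - 3)**2) = sqrt((12 - 45) + 7**2) = sqrt(-33 + 49) = sqrt(16) = 4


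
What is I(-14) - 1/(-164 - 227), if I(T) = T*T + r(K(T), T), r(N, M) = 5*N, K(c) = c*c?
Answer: 459817/391 ≈ 1176.0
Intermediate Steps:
K(c) = c²
I(T) = 6*T² (I(T) = T*T + 5*T² = T² + 5*T² = 6*T²)
I(-14) - 1/(-164 - 227) = 6*(-14)² - 1/(-164 - 227) = 6*196 - 1/(-391) = 1176 - 1*(-1/391) = 1176 + 1/391 = 459817/391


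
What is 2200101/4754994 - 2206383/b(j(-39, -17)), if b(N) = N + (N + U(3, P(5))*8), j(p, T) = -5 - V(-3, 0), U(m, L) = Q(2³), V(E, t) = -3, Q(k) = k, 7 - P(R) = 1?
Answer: -582844773369/15849980 ≈ -36773.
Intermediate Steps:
P(R) = 6 (P(R) = 7 - 1*1 = 7 - 1 = 6)
U(m, L) = 8 (U(m, L) = 2³ = 8)
j(p, T) = -2 (j(p, T) = -5 - 1*(-3) = -5 + 3 = -2)
b(N) = 64 + 2*N (b(N) = N + (N + 8*8) = N + (N + 64) = N + (64 + N) = 64 + 2*N)
2200101/4754994 - 2206383/b(j(-39, -17)) = 2200101/4754994 - 2206383/(64 + 2*(-2)) = 2200101*(1/4754994) - 2206383/(64 - 4) = 733367/1584998 - 2206383/60 = 733367/1584998 - 2206383*1/60 = 733367/1584998 - 735461/20 = -582844773369/15849980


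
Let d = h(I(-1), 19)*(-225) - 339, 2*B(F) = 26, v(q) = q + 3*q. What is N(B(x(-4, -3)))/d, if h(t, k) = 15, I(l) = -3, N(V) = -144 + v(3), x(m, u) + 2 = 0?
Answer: 22/619 ≈ 0.035541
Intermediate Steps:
v(q) = 4*q
x(m, u) = -2 (x(m, u) = -2 + 0 = -2)
B(F) = 13 (B(F) = (½)*26 = 13)
N(V) = -132 (N(V) = -144 + 4*3 = -144 + 12 = -132)
d = -3714 (d = 15*(-225) - 339 = -3375 - 339 = -3714)
N(B(x(-4, -3)))/d = -132/(-3714) = -132*(-1/3714) = 22/619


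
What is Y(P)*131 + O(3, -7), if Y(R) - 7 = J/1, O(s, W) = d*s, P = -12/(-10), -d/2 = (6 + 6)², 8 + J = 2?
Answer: -733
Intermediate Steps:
J = -6 (J = -8 + 2 = -6)
d = -288 (d = -2*(6 + 6)² = -2*12² = -2*144 = -288)
P = 6/5 (P = -12*(-⅒) = 6/5 ≈ 1.2000)
O(s, W) = -288*s
Y(R) = 1 (Y(R) = 7 - 6/1 = 7 - 6*1 = 7 - 6 = 1)
Y(P)*131 + O(3, -7) = 1*131 - 288*3 = 131 - 864 = -733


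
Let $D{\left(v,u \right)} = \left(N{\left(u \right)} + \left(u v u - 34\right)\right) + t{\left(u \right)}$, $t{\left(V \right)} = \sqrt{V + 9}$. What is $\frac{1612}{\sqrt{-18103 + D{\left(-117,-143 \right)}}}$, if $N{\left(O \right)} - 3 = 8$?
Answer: $\frac{1612}{\sqrt{-2410659 + i \sqrt{134}}} \approx 2.4928 \cdot 10^{-6} - 1.0382 i$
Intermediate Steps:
$t{\left(V \right)} = \sqrt{9 + V}$
$N{\left(O \right)} = 11$ ($N{\left(O \right)} = 3 + 8 = 11$)
$D{\left(v,u \right)} = -23 + \sqrt{9 + u} + v u^{2}$ ($D{\left(v,u \right)} = \left(11 + \left(u v u - 34\right)\right) + \sqrt{9 + u} = \left(11 + \left(v u^{2} - 34\right)\right) + \sqrt{9 + u} = \left(11 + \left(-34 + v u^{2}\right)\right) + \sqrt{9 + u} = \left(-23 + v u^{2}\right) + \sqrt{9 + u} = -23 + \sqrt{9 + u} + v u^{2}$)
$\frac{1612}{\sqrt{-18103 + D{\left(-117,-143 \right)}}} = \frac{1612}{\sqrt{-18103 - \left(23 + 2392533 - \sqrt{9 - 143}\right)}} = \frac{1612}{\sqrt{-18103 - \left(2392556 - i \sqrt{134}\right)}} = \frac{1612}{\sqrt{-2410659 + i \sqrt{134}}}$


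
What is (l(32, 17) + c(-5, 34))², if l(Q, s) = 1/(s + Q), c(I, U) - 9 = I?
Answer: 38809/2401 ≈ 16.164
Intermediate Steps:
c(I, U) = 9 + I
l(Q, s) = 1/(Q + s)
(l(32, 17) + c(-5, 34))² = (1/(32 + 17) + (9 - 5))² = (1/49 + 4)² = (197/49)² = 38809/2401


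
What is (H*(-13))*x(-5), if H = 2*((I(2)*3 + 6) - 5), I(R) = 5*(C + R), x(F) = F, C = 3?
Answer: 9880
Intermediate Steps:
I(R) = 15 + 5*R (I(R) = 5*(3 + R) = 15 + 5*R)
H = 152 (H = 2*(((15 + 5*2)*3 + 6) - 5) = 2*(((15 + 10)*3 + 6) - 5) = 2*((25*3 + 6) - 5) = 2*((75 + 6) - 5) = 2*(81 - 5) = 2*76 = 152)
(H*(-13))*x(-5) = (152*(-13))*(-5) = -1976*(-5) = 9880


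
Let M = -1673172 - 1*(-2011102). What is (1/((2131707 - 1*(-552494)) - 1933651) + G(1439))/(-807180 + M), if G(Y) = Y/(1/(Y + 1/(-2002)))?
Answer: -777866643088413/176273891543750 ≈ -4.4128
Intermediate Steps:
M = 337930 (M = -1673172 + 2011102 = 337930)
G(Y) = Y*(-1/2002 + Y) (G(Y) = Y/(1/(Y - 1/2002)) = Y/(1/(-1/2002 + Y)) = Y*(-1/2002 + Y))
(1/((2131707 - 1*(-552494)) - 1933651) + G(1439))/(-807180 + M) = (1/((2131707 - 1*(-552494)) - 1933651) + 1439*(-1/2002 + 1439))/(-807180 + 337930) = (1/((2131707 + 552494) - 1933651) + 1439*(2880877/2002))/(-469250) = (1/(2684201 - 1933651) + 4145582003/2002)*(-1/469250) = (1/750550 + 4145582003/2002)*(-1/469250) = (777866643088413/375650275)*(-1/469250) = -777866643088413/176273891543750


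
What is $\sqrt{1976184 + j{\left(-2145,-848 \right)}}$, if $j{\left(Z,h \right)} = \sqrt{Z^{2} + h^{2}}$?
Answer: $\sqrt{1976184 + \sqrt{5320129}} \approx 1406.6$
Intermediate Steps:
$\sqrt{1976184 + j{\left(-2145,-848 \right)}} = \sqrt{1976184 + \sqrt{\left(-2145\right)^{2} + \left(-848\right)^{2}}} = \sqrt{1976184 + \sqrt{4601025 + 719104}} = \sqrt{1976184 + \sqrt{5320129}}$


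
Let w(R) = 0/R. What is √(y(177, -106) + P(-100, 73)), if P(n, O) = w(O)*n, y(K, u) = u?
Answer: I*√106 ≈ 10.296*I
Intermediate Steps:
w(R) = 0
P(n, O) = 0 (P(n, O) = 0*n = 0)
√(y(177, -106) + P(-100, 73)) = √(-106 + 0) = √(-106) = I*√106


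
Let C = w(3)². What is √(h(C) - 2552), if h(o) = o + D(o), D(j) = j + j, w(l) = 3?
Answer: 5*I*√101 ≈ 50.249*I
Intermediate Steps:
C = 9 (C = 3² = 9)
D(j) = 2*j
h(o) = 3*o (h(o) = o + 2*o = 3*o)
√(h(C) - 2552) = √(3*9 - 2552) = √(27 - 2552) = √(-2525) = 5*I*√101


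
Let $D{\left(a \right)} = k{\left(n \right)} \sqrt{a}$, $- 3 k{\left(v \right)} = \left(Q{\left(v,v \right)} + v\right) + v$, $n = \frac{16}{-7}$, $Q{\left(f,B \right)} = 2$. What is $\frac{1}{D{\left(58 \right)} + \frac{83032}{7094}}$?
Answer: $\frac{1803901337}{14546442538} - \frac{264205389 \sqrt{58}}{29092885076} \approx 0.054848$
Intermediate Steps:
$n = - \frac{16}{7}$ ($n = 16 \left(- \frac{1}{7}\right) = - \frac{16}{7} \approx -2.2857$)
$k{\left(v \right)} = - \frac{2}{3} - \frac{2 v}{3}$ ($k{\left(v \right)} = - \frac{\left(2 + v\right) + v}{3} = - \frac{2 + 2 v}{3} = - \frac{2}{3} - \frac{2 v}{3}$)
$D{\left(a \right)} = \frac{6 \sqrt{a}}{7}$ ($D{\left(a \right)} = \left(- \frac{2}{3} - - \frac{32}{21}\right) \sqrt{a} = \left(- \frac{2}{3} + \frac{32}{21}\right) \sqrt{a} = \frac{6 \sqrt{a}}{7}$)
$\frac{1}{D{\left(58 \right)} + \frac{83032}{7094}} = \frac{1}{\frac{6 \sqrt{58}}{7} + \frac{83032}{7094}} = \frac{1}{\frac{6 \sqrt{58}}{7} + 83032 \cdot \frac{1}{7094}} = \frac{1}{\frac{6 \sqrt{58}}{7} + \frac{41516}{3547}} = \frac{1}{\frac{41516}{3547} + \frac{6 \sqrt{58}}{7}}$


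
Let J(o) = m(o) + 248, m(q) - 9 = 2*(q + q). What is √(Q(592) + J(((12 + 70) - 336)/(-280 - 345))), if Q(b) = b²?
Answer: √219201641/25 ≈ 592.22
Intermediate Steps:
m(q) = 9 + 4*q (m(q) = 9 + 2*(q + q) = 9 + 2*(2*q) = 9 + 4*q)
J(o) = 257 + 4*o (J(o) = (9 + 4*o) + 248 = 257 + 4*o)
√(Q(592) + J(((12 + 70) - 336)/(-280 - 345))) = √(592² + (257 + 4*(((12 + 70) - 336)/(-280 - 345)))) = √(350464 + (257 + 4*((82 - 336)/(-625)))) = √(350464 + (257 + 4*(-254*(-1/625)))) = √(350464 + (257 + 4*(254/625))) = √(350464 + (257 + 1016/625)) = √(350464 + 161641/625) = √(219201641/625) = √219201641/25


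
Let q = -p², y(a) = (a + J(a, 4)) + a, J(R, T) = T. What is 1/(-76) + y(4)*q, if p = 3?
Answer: -8209/76 ≈ -108.01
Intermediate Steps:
y(a) = 4 + 2*a (y(a) = (a + 4) + a = (4 + a) + a = 4 + 2*a)
q = -9 (q = -1*3² = -1*9 = -9)
1/(-76) + y(4)*q = 1/(-76) + (4 + 2*4)*(-9) = -1/76 + (4 + 8)*(-9) = -1/76 + 12*(-9) = -1/76 - 108 = -8209/76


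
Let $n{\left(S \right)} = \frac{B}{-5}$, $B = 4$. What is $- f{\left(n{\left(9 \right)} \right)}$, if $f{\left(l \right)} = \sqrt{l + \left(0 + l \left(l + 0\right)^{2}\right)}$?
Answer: $- \frac{2 i \sqrt{205}}{25} \approx - 1.1454 i$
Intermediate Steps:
$n{\left(S \right)} = - \frac{4}{5}$ ($n{\left(S \right)} = \frac{4}{-5} = 4 \left(- \frac{1}{5}\right) = - \frac{4}{5}$)
$f{\left(l \right)} = \sqrt{l + l^{3}}$ ($f{\left(l \right)} = \sqrt{l + \left(0 + l l^{2}\right)} = \sqrt{l + \left(0 + l^{3}\right)} = \sqrt{l + l^{3}}$)
$- f{\left(n{\left(9 \right)} \right)} = - \sqrt{- \frac{4}{5} + \left(- \frac{4}{5}\right)^{3}} = - \sqrt{- \frac{4}{5} - \frac{64}{125}} = - \sqrt{- \frac{164}{125}} = - \frac{2 i \sqrt{205}}{25}$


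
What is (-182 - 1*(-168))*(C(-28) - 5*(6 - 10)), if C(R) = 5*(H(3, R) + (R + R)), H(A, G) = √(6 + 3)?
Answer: 3430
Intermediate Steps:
H(A, G) = 3 (H(A, G) = √9 = 3)
C(R) = 15 + 10*R (C(R) = 5*(3 + (R + R)) = 5*(3 + 2*R) = 15 + 10*R)
(-182 - 1*(-168))*(C(-28) - 5*(6 - 10)) = (-182 - 1*(-168))*((15 + 10*(-28)) - 5*(6 - 10)) = (-182 + 168)*((15 - 280) - 5*(-4)) = -14*(-265 + 20) = -14*(-245) = 3430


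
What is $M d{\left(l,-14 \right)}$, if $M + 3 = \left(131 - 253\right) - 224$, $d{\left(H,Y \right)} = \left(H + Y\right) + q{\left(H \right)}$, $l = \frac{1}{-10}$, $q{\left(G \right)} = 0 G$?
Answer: $\frac{49209}{10} \approx 4920.9$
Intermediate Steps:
$q{\left(G \right)} = 0$
$l = - \frac{1}{10} \approx -0.1$
$d{\left(H,Y \right)} = H + Y$ ($d{\left(H,Y \right)} = \left(H + Y\right) + 0 = H + Y$)
$M = -349$ ($M = -3 + \left(\left(131 - 253\right) - 224\right) = -3 - 346 = -349$)
$M d{\left(l,-14 \right)} = - 349 \left(- \frac{1}{10} - 14\right) = \left(-349\right) \left(- \frac{141}{10}\right) = \frac{49209}{10}$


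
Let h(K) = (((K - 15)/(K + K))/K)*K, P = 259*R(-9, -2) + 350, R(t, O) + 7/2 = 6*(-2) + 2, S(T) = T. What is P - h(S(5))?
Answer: -6291/2 ≈ -3145.5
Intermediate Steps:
R(t, O) = -27/2 (R(t, O) = -7/2 + (6*(-2) + 2) = -7/2 + (-12 + 2) = -7/2 - 10 = -27/2)
P = -6293/2 (P = 259*(-27/2) + 350 = -6993/2 + 350 = -6293/2 ≈ -3146.5)
h(K) = (-15 + K)/(2*K) (h(K) = (((-15 + K)/((2*K)))/K)*K = (((-15 + K)*(1/(2*K)))/K)*K = (((-15 + K)/(2*K))/K)*K = ((-15 + K)/(2*K²))*K = (-15 + K)/(2*K))
P - h(S(5)) = -6293/2 - (-15 + 5)/(2*5) = -6293/2 - (-10)/(2*5) = -6293/2 - 1*(-1) = -6293/2 + 1 = -6291/2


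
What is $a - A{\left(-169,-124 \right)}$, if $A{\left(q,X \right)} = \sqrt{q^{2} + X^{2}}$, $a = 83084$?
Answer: $83084 - \sqrt{43937} \approx 82874.0$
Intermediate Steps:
$A{\left(q,X \right)} = \sqrt{X^{2} + q^{2}}$
$a - A{\left(-169,-124 \right)} = 83084 - \sqrt{\left(-124\right)^{2} + \left(-169\right)^{2}} = 83084 - \sqrt{15376 + 28561} = 83084 - \sqrt{43937}$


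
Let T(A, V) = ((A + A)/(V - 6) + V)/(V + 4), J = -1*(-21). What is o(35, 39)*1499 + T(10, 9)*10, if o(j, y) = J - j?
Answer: -817984/39 ≈ -20974.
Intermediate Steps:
J = 21
T(A, V) = (V + 2*A/(-6 + V))/(4 + V) (T(A, V) = ((2*A)/(-6 + V) + V)/(4 + V) = (2*A/(-6 + V) + V)/(4 + V) = (V + 2*A/(-6 + V))/(4 + V))
o(j, y) = 21 - j
o(35, 39)*1499 + T(10, 9)*10 = (21 - 1*35)*1499 + ((-1*9**2 - 2*10 + 6*9)/(24 - 1*9**2 + 2*9))*10 = (21 - 35)*1499 + ((-1*81 - 20 + 54)/(24 - 1*81 + 18))*10 = -14*1499 + ((-81 - 20 + 54)/(24 - 81 + 18))*10 = -20986 + (-47/(-39))*10 = -20986 - 1/39*(-47)*10 = -20986 + (47/39)*10 = -20986 + 470/39 = -817984/39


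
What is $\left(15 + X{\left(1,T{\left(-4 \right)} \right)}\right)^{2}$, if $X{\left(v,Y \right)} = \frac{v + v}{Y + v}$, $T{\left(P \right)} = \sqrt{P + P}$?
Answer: $\frac{1020 \sqrt{2} + 1511 i}{4 \sqrt{2} + 7 i} \approx 231.32 - 19.136 i$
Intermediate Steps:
$T{\left(P \right)} = \sqrt{2} \sqrt{P}$ ($T{\left(P \right)} = \sqrt{2 P} = \sqrt{2} \sqrt{P}$)
$X{\left(v,Y \right)} = \frac{2 v}{Y + v}$
$\left(15 + X{\left(1,T{\left(-4 \right)} \right)}\right)^{2} = \left(15 + 2 \cdot 1 \frac{1}{\sqrt{2} \sqrt{-4} + 1}\right)^{2} = \left(15 + 2 \cdot 1 \frac{1}{\sqrt{2} \cdot 2 i + 1}\right)^{2} = \left(15 + 2 \cdot 1 \frac{1}{2 i \sqrt{2} + 1}\right)^{2} = \left(15 + 2 \cdot 1 \frac{1}{1 + 2 i \sqrt{2}}\right)^{2} = \left(15 + \frac{2}{1 + 2 i \sqrt{2}}\right)^{2}$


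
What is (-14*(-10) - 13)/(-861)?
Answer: -127/861 ≈ -0.14750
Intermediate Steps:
(-14*(-10) - 13)/(-861) = (140 - 13)*(-1/861) = 127*(-1/861) = -127/861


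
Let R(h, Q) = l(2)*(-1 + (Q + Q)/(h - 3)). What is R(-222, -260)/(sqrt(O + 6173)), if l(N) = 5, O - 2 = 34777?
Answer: 59*sqrt(10238)/184284 ≈ 0.032395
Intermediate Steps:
O = 34779 (O = 2 + 34777 = 34779)
R(h, Q) = -5 + 10*Q/(-3 + h) (R(h, Q) = 5*(-1 + (Q + Q)/(h - 3)) = 5*(-1 + (2*Q)/(-3 + h)) = 5*(-1 + 2*Q/(-3 + h)) = -5 + 10*Q/(-3 + h))
R(-222, -260)/(sqrt(O + 6173)) = (5*(3 - 1*(-222) + 2*(-260))/(-3 - 222))/(sqrt(34779 + 6173)) = (5*(3 + 222 - 520)/(-225))/(sqrt(40952)) = (5*(-1/225)*(-295))/((2*sqrt(10238))) = 59*(sqrt(10238)/20476)/9 = 59*sqrt(10238)/184284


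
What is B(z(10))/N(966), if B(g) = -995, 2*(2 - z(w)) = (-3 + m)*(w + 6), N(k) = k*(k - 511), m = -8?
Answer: -199/87906 ≈ -0.0022638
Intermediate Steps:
N(k) = k*(-511 + k)
z(w) = 35 + 11*w/2 (z(w) = 2 - (-3 - 8)*(w + 6)/2 = 2 - (-11)*(6 + w)/2 = 2 - (-66 - 11*w)/2 = 2 + (33 + 11*w/2) = 35 + 11*w/2)
B(z(10))/N(966) = -995*1/(966*(-511 + 966)) = -995/(966*455) = -995/439530 = -995*1/439530 = -199/87906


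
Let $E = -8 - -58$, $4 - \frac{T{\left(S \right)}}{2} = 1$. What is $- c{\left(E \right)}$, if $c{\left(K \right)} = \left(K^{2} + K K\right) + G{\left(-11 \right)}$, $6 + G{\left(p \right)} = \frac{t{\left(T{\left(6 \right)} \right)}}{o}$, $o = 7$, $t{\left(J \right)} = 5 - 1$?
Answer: $- \frac{34962}{7} \approx -4994.6$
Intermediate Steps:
$T{\left(S \right)} = 6$ ($T{\left(S \right)} = 8 - 2 = 6$)
$t{\left(J \right)} = 4$ ($t{\left(J \right)} = 5 - 1 = 4$)
$G{\left(p \right)} = - \frac{38}{7}$ ($G{\left(p \right)} = -6 + \frac{4}{7} = - \frac{38}{7}$)
$E = 50$ ($E = -8 + 58 = 50$)
$c{\left(K \right)} = - \frac{38}{7} + 2 K^{2}$ ($c{\left(K \right)} = \left(K^{2} + K K\right) - \frac{38}{7} = \left(K^{2} + K^{2}\right) - \frac{38}{7} = 2 K^{2} - \frac{38}{7} = - \frac{38}{7} + 2 K^{2}$)
$- c{\left(E \right)} = - (- \frac{38}{7} + 2 \cdot 50^{2}) = - (- \frac{38}{7} + 2 \cdot 2500) = - (- \frac{38}{7} + 5000) = \left(-1\right) \frac{34962}{7} = - \frac{34962}{7}$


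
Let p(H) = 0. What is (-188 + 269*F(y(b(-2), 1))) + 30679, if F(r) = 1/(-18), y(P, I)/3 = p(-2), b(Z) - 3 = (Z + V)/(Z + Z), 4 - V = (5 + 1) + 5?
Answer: 548569/18 ≈ 30476.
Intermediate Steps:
V = -7 (V = 4 - ((5 + 1) + 5) = 4 - (6 + 5) = 4 - 1*11 = 4 - 11 = -7)
b(Z) = 3 + (-7 + Z)/(2*Z) (b(Z) = 3 + (Z - 7)/(Z + Z) = 3 + (-7 + Z)/((2*Z)) = 3 + (-7 + Z)*(1/(2*Z)) = 3 + (-7 + Z)/(2*Z))
y(P, I) = 0 (y(P, I) = 3*0 = 0)
F(r) = -1/18
(-188 + 269*F(y(b(-2), 1))) + 30679 = (-188 + 269*(-1/18)) + 30679 = (-188 - 269/18) + 30679 = -3653/18 + 30679 = 548569/18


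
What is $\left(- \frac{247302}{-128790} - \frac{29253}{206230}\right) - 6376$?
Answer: $- \frac{1881129251129}{295115130} \approx -6374.2$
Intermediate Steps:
$\left(- \frac{247302}{-128790} - \frac{29253}{206230}\right) - 6376 = \left(\left(-247302\right) \left(- \frac{1}{128790}\right) - \frac{29253}{206230}\right) - 6376 = \left(\frac{13739}{7155} - \frac{29253}{206230}\right) - 6376 = \frac{524817751}{295115130} - 6376 = - \frac{1881129251129}{295115130}$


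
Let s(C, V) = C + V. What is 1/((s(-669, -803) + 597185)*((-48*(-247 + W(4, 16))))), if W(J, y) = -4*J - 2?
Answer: 1/7577469360 ≈ 1.3197e-10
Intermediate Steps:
W(J, y) = -2 - 4*J
1/((s(-669, -803) + 597185)*((-48*(-247 + W(4, 16))))) = 1/(((-669 - 803) + 597185)*((-48*(-247 + (-2 - 4*4))))) = 1/((-1472 + 597185)*((-48*(-247 + (-2 - 16))))) = 1/(595713*((-48*(-247 - 18)))) = 1/(595713*((-48*(-265)))) = (1/595713)/12720 = (1/595713)*(1/12720) = 1/7577469360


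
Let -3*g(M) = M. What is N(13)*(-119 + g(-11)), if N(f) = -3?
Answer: 346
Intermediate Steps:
g(M) = -M/3
N(13)*(-119 + g(-11)) = -3*(-119 - 1/3*(-11)) = -3*(-119 + 11/3) = -3*(-346/3) = 346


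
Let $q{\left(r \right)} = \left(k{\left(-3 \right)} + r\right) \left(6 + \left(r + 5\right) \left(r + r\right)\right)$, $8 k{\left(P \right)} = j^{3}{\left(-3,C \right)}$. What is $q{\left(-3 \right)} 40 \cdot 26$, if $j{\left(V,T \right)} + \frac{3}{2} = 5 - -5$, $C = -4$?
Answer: $- \frac{920595}{2} \approx -4.603 \cdot 10^{5}$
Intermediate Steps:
$j{\left(V,T \right)} = \frac{17}{2}$ ($j{\left(V,T \right)} = - \frac{3}{2} + \left(5 - -5\right) = - \frac{3}{2} + \left(5 + 5\right) = - \frac{3}{2} + 10 = \frac{17}{2}$)
$k{\left(P \right)} = \frac{4913}{64}$ ($k{\left(P \right)} = \frac{\left(\frac{17}{2}\right)^{3}}{8} = \frac{1}{8} \cdot \frac{4913}{8} = \frac{4913}{64}$)
$q{\left(r \right)} = \left(6 + 2 r \left(5 + r\right)\right) \left(\frac{4913}{64} + r\right)$ ($q{\left(r \right)} = \left(\frac{4913}{64} + r\right) \left(6 + \left(r + 5\right) \left(r + r\right)\right) = \left(\frac{4913}{64} + r\right) \left(6 + \left(5 + r\right) 2 r\right) = \left(\frac{4913}{64} + r\right) \left(6 + 2 r \left(5 + r\right)\right) = \left(6 + 2 r \left(5 + r\right)\right) \left(\frac{4913}{64} + r\right)$)
$q{\left(-3 \right)} 40 \cdot 26 = \left(\frac{14739}{32} + 2 \left(-3\right)^{3} + \frac{5233 \left(-3\right)^{2}}{32} + \frac{24757}{32} \left(-3\right)\right) 40 \cdot 26 = \left(\frac{14739}{32} + 2 \left(-27\right) + \frac{5233}{32} \cdot 9 - \frac{74271}{32}\right) 40 \cdot 26 = \left(\frac{14739}{32} - 54 + \frac{47097}{32} - \frac{74271}{32}\right) 40 \cdot 26 = \left(- \frac{14163}{32}\right) 40 \cdot 26 = \left(- \frac{70815}{4}\right) 26 = - \frac{920595}{2}$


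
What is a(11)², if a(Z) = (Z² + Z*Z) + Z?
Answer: 64009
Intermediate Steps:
a(Z) = Z + 2*Z² (a(Z) = (Z² + Z²) + Z = 2*Z² + Z = Z + 2*Z²)
a(11)² = (11*(1 + 2*11))² = (11*(1 + 22))² = (11*23)² = 253² = 64009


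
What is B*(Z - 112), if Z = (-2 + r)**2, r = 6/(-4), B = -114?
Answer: 22743/2 ≈ 11372.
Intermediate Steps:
r = -3/2 (r = 6*(-1/4) = -3/2 ≈ -1.5000)
Z = 49/4 (Z = (-2 - 3/2)**2 = (-7/2)**2 = 49/4 ≈ 12.250)
B*(Z - 112) = -114*(49/4 - 112) = -114*(-399/4) = 22743/2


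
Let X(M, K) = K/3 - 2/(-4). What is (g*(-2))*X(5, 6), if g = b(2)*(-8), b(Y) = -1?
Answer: -40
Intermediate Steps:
X(M, K) = ½ + K/3 (X(M, K) = K*(⅓) - 2*(-¼) = K/3 + ½ = ½ + K/3)
g = 8 (g = -1*(-8) = 8)
(g*(-2))*X(5, 6) = (8*(-2))*(½ + (⅓)*6) = -16*(½ + 2) = -16*5/2 = -40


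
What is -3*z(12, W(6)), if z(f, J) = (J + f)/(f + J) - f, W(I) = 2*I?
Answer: 33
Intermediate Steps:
z(f, J) = 1 - f (z(f, J) = (J + f)/(J + f) - f = 1 - f)
-3*z(12, W(6)) = -3*(1 - 1*12) = -3*(1 - 12) = -3*(-11) = 33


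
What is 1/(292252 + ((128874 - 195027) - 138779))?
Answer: 1/87320 ≈ 1.1452e-5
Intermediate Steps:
1/(292252 + ((128874 - 195027) - 138779)) = 1/(292252 + (-66153 - 138779)) = 1/(292252 - 204932) = 1/87320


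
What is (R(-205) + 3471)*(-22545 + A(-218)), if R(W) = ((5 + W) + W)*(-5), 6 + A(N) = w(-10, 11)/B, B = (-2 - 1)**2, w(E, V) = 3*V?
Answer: -123920144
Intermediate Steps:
B = 9 (B = (-3)**2 = 9)
A(N) = -7/3 (A(N) = -6 + (3*11)/9 = -6 + 33*(1/9) = -6 + 11/3 = -7/3)
R(W) = -25 - 10*W (R(W) = (5 + 2*W)*(-5) = -25 - 10*W)
(R(-205) + 3471)*(-22545 + A(-218)) = ((-25 - 10*(-205)) + 3471)*(-22545 - 7/3) = ((-25 + 2050) + 3471)*(-67642/3) = (2025 + 3471)*(-67642/3) = 5496*(-67642/3) = -123920144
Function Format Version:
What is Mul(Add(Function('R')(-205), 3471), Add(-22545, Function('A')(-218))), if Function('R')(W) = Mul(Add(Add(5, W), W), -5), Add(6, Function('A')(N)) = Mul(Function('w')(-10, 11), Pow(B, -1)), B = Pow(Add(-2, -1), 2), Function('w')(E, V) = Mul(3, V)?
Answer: -123920144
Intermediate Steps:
B = 9 (B = Pow(-3, 2) = 9)
Function('A')(N) = Rational(-7, 3) (Function('A')(N) = Add(-6, Mul(Mul(3, 11), Pow(9, -1))) = Add(-6, Mul(33, Rational(1, 9))) = Add(-6, Rational(11, 3)) = Rational(-7, 3))
Function('R')(W) = Add(-25, Mul(-10, W)) (Function('R')(W) = Mul(Add(5, Mul(2, W)), -5) = Add(-25, Mul(-10, W)))
Mul(Add(Function('R')(-205), 3471), Add(-22545, Function('A')(-218))) = Mul(Add(Add(-25, Mul(-10, -205)), 3471), Add(-22545, Rational(-7, 3))) = Mul(Add(Add(-25, 2050), 3471), Rational(-67642, 3)) = Mul(Add(2025, 3471), Rational(-67642, 3)) = Mul(5496, Rational(-67642, 3)) = -123920144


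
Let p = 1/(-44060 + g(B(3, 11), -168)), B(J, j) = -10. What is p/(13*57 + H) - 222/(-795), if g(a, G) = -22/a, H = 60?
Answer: 13057408861/46759644585 ≈ 0.27925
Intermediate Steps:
p = -5/220289 (p = 1/(-44060 - 22/(-10)) = 1/(-44060 - 22*(-1/10)) = 1/(-44060 + 11/5) = 1/(-220289/5) = -5/220289 ≈ -2.2697e-5)
p/(13*57 + H) - 222/(-795) = -5/(220289*(13*57 + 60)) - 222/(-795) = -5/(220289*(741 + 60)) - 222*(-1/795) = -5/220289/801 + 74/265 = -5/220289*1/801 + 74/265 = -5/176451489 + 74/265 = 13057408861/46759644585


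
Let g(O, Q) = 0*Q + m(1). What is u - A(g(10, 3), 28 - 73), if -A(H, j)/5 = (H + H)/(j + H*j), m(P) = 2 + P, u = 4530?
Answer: 27179/6 ≈ 4529.8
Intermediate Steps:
g(O, Q) = 3 (g(O, Q) = 0*Q + (2 + 1) = 0 + 3 = 3)
A(H, j) = -10*H/(j + H*j) (A(H, j) = -5*(H + H)/(j + H*j) = -5*2*H/(j + H*j) = -10*H/(j + H*j))
u - A(g(10, 3), 28 - 73) = 4530 - (-10)*3/((28 - 73)*(1 + 3)) = 4530 - (-10)*3/((-45)*4) = 4530 - (-10)*3*(-1)/(45*4) = 4530 - 1*1/6 = 4530 - 1/6 = 27179/6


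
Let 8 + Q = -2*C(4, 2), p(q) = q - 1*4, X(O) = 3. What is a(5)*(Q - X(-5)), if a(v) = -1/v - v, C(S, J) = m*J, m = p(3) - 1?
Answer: 78/5 ≈ 15.600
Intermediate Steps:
p(q) = -4 + q (p(q) = q - 4 = -4 + q)
m = -2 (m = (-4 + 3) - 1 = -1 - 1 = -2)
C(S, J) = -2*J
a(v) = -v - 1/v
Q = 0 (Q = -8 - (-4)*2 = -8 - 2*(-4) = -8 + 8 = 0)
a(5)*(Q - X(-5)) = (-1*5 - 1/5)*(0 - 1*3) = (-5 - 1*⅕)*(0 - 3) = (-5 - ⅕)*(-3) = -26/5*(-3) = 78/5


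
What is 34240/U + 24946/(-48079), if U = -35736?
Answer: -317211902/214768893 ≈ -1.4770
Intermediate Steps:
34240/U + 24946/(-48079) = 34240/(-35736) + 24946/(-48079) = 34240*(-1/35736) + 24946*(-1/48079) = -4280/4467 - 24946/48079 = -317211902/214768893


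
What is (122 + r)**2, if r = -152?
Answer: 900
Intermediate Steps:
(122 + r)**2 = (122 - 152)**2 = (-30)**2 = 900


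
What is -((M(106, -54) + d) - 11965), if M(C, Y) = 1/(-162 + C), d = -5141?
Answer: 957937/56 ≈ 17106.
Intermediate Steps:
-((M(106, -54) + d) - 11965) = -((1/(-162 + 106) - 5141) - 11965) = -((1/(-56) - 5141) - 11965) = -((-1/56 - 5141) - 11965) = -(-287897/56 - 11965) = -1*(-957937/56) = 957937/56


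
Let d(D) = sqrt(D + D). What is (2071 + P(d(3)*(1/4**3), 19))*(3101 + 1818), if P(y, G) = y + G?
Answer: 10280710 + 4919*sqrt(6)/64 ≈ 1.0281e+7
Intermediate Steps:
d(D) = sqrt(2)*sqrt(D) (d(D) = sqrt(2*D) = sqrt(2)*sqrt(D))
P(y, G) = G + y
(2071 + P(d(3)*(1/4**3), 19))*(3101 + 1818) = (2071 + (19 + (sqrt(2)*sqrt(3))*(1/4**3)))*(3101 + 1818) = (2071 + (19 + sqrt(6)*(1/64)))*4919 = (2071 + (19 + sqrt(6)/64))*4919 = (2090 + sqrt(6)/64)*4919 = 10280710 + 4919*sqrt(6)/64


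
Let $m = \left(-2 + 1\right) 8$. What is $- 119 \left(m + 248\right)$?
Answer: $-28560$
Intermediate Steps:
$m = -8$ ($m = \left(-1\right) 8 = -8$)
$- 119 \left(m + 248\right) = - 119 \left(-8 + 248\right) = \left(-119\right) 240 = -28560$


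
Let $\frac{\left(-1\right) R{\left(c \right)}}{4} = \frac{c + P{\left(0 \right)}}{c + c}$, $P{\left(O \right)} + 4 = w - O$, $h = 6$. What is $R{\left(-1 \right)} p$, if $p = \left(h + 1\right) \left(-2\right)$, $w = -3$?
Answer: $224$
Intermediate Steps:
$P{\left(O \right)} = -7 - O$ ($P{\left(O \right)} = -4 - \left(3 + O\right) = -7 - O$)
$R{\left(c \right)} = - \frac{2 \left(-7 + c\right)}{c}$ ($R{\left(c \right)} = - 4 \frac{c - 7}{c + c} = - 4 \frac{c + \left(-7 + 0\right)}{2 c} = - 4 \left(c - 7\right) \frac{1}{2 c} = - 4 \left(-7 + c\right) \frac{1}{2 c} = - 4 \frac{-7 + c}{2 c} = - \frac{2 \left(-7 + c\right)}{c}$)
$p = -14$ ($p = \left(6 + 1\right) \left(-2\right) = 7 \left(-2\right) = -14$)
$R{\left(-1 \right)} p = \left(-2 + \frac{14}{-1}\right) \left(-14\right) = \left(-2 + 14 \left(-1\right)\right) \left(-14\right) = \left(-2 - 14\right) \left(-14\right) = \left(-16\right) \left(-14\right) = 224$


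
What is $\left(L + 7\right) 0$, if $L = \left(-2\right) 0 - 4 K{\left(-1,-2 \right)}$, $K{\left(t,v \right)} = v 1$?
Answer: $0$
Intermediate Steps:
$K{\left(t,v \right)} = v$
$L = 8$ ($L = \left(-2\right) 0 - -8 = 0 + 8 = 8$)
$\left(L + 7\right) 0 = \left(8 + 7\right) 0 = 15 \cdot 0 = 0$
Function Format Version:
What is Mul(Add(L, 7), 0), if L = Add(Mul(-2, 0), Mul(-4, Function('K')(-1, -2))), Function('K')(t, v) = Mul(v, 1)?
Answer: 0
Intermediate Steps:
Function('K')(t, v) = v
L = 8 (L = Add(Mul(-2, 0), Mul(-4, -2)) = Add(0, 8) = 8)
Mul(Add(L, 7), 0) = Mul(Add(8, 7), 0) = Mul(15, 0) = 0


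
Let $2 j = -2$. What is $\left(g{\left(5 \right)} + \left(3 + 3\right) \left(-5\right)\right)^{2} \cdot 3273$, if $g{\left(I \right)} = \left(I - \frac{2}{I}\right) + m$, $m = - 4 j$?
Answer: $\frac{37472577}{25} \approx 1.4989 \cdot 10^{6}$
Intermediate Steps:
$j = -1$ ($j = \frac{1}{2} \left(-2\right) = -1$)
$m = 4$ ($m = \left(-4\right) \left(-1\right) = 4$)
$g{\left(I \right)} = 4 + I - \frac{2}{I}$ ($g{\left(I \right)} = \left(I - \frac{2}{I}\right) + 4 = 4 + I - \frac{2}{I}$)
$\left(g{\left(5 \right)} + \left(3 + 3\right) \left(-5\right)\right)^{2} \cdot 3273 = \left(\left(4 + 5 - \frac{2}{5}\right) + \left(3 + 3\right) \left(-5\right)\right)^{2} \cdot 3273 = \left(\left(4 + 5 - \frac{2}{5}\right) + 6 \left(-5\right)\right)^{2} \cdot 3273 = \left(\left(4 + 5 - \frac{2}{5}\right) - 30\right)^{2} \cdot 3273 = \left(\frac{43}{5} - 30\right)^{2} \cdot 3273 = \left(- \frac{107}{5}\right)^{2} \cdot 3273 = \frac{11449}{25} \cdot 3273 = \frac{37472577}{25}$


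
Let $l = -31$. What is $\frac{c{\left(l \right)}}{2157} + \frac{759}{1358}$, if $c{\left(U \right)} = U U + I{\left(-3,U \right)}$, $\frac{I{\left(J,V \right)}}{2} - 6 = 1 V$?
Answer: $\frac{2874301}{2929206} \approx 0.98126$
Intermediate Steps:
$I{\left(J,V \right)} = 12 + 2 V$ ($I{\left(J,V \right)} = 12 + 2 \cdot 1 V = 12 + 2 V$)
$c{\left(U \right)} = 12 + U^{2} + 2 U$ ($c{\left(U \right)} = U U + \left(12 + 2 U\right) = U^{2} + \left(12 + 2 U\right) = 12 + U^{2} + 2 U$)
$\frac{c{\left(l \right)}}{2157} + \frac{759}{1358} = \frac{12 + \left(-31\right)^{2} + 2 \left(-31\right)}{2157} + \frac{759}{1358} = \left(12 + 961 - 62\right) \frac{1}{2157} + 759 \cdot \frac{1}{1358} = 911 \cdot \frac{1}{2157} + \frac{759}{1358} = \frac{911}{2157} + \frac{759}{1358} = \frac{2874301}{2929206}$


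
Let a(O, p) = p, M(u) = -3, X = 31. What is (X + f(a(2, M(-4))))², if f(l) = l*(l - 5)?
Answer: 3025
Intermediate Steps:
f(l) = l*(-5 + l)
(X + f(a(2, M(-4))))² = (31 - 3*(-5 - 3))² = (31 - 3*(-8))² = (31 + 24)² = 55² = 3025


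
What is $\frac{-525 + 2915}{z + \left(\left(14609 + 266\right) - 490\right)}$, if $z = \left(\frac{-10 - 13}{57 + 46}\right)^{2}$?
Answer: $\frac{12677755}{76305497} \approx 0.16614$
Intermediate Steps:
$z = \frac{529}{10609}$ ($z = \left(- \frac{23}{103}\right)^{2} = \frac{529}{10609} \approx 0.049863$)
$\frac{-525 + 2915}{z + \left(\left(14609 + 266\right) - 490\right)} = \frac{-525 + 2915}{\frac{529}{10609} + \left(\left(14609 + 266\right) - 490\right)} = \frac{2390}{\frac{529}{10609} + \left(14875 - 490\right)} = \frac{2390}{\frac{529}{10609} + 14385} = \frac{2390}{\frac{152610994}{10609}} = 2390 \cdot \frac{10609}{152610994} = \frac{12677755}{76305497}$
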